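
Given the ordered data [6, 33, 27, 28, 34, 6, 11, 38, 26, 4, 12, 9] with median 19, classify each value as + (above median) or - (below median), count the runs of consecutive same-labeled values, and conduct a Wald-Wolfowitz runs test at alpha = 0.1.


Step 1: Compute median = 19; label A = above, B = below.
Labels in order: BAAAABBAABBB  (n_A = 6, n_B = 6)
Step 2: Count runs R = 5.
Step 3: Under H0 (random ordering), E[R] = 2*n_A*n_B/(n_A+n_B) + 1 = 2*6*6/12 + 1 = 7.0000.
        Var[R] = 2*n_A*n_B*(2*n_A*n_B - n_A - n_B) / ((n_A+n_B)^2 * (n_A+n_B-1)) = 4320/1584 = 2.7273.
        SD[R] = 1.6514.
Step 4: Continuity-corrected z = (R + 0.5 - E[R]) / SD[R] = (5 + 0.5 - 7.0000) / 1.6514 = -0.9083.
Step 5: Two-sided p-value via normal approximation = 2*(1 - Phi(|z|)) = 0.363722.
Step 6: alpha = 0.1. fail to reject H0.

R = 5, z = -0.9083, p = 0.363722, fail to reject H0.


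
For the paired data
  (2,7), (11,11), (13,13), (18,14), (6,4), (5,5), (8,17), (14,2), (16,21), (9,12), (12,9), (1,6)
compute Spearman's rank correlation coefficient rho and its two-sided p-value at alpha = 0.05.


Step 1: Rank x and y separately (midranks; no ties here).
rank(x): 2->2, 11->7, 13->9, 18->12, 6->4, 5->3, 8->5, 14->10, 16->11, 9->6, 12->8, 1->1
rank(y): 7->5, 11->7, 13->9, 14->10, 4->2, 5->3, 17->11, 2->1, 21->12, 12->8, 9->6, 6->4
Step 2: d_i = R_x(i) - R_y(i); compute d_i^2.
  (2-5)^2=9, (7-7)^2=0, (9-9)^2=0, (12-10)^2=4, (4-2)^2=4, (3-3)^2=0, (5-11)^2=36, (10-1)^2=81, (11-12)^2=1, (6-8)^2=4, (8-6)^2=4, (1-4)^2=9
sum(d^2) = 152.
Step 3: rho = 1 - 6*152 / (12*(12^2 - 1)) = 1 - 912/1716 = 0.468531.
Step 4: Under H0, t = rho * sqrt((n-2)/(1-rho^2)) = 1.6771 ~ t(10).
Step 5: Two-sided p-value from the t-distribution with 10 df = 0.124455.
Step 6: alpha = 0.05. fail to reject H0.

rho = 0.4685, p = 0.124455, fail to reject H0 at alpha = 0.05.


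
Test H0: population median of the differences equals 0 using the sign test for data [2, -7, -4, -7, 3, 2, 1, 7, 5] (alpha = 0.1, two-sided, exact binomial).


Step 1: Discard zero differences. Original n = 9; n_eff = number of nonzero differences = 9.
Nonzero differences (with sign): +2, -7, -4, -7, +3, +2, +1, +7, +5
Step 2: Count signs: positive = 6, negative = 3.
Step 3: Under H0: P(positive) = 0.5, so the number of positives S ~ Bin(9, 0.5).
Step 4: Two-sided exact p-value = sum of Bin(9,0.5) probabilities at or below the observed probability = 0.507812.
Step 5: alpha = 0.1. fail to reject H0.

n_eff = 9, pos = 6, neg = 3, p = 0.507812, fail to reject H0.


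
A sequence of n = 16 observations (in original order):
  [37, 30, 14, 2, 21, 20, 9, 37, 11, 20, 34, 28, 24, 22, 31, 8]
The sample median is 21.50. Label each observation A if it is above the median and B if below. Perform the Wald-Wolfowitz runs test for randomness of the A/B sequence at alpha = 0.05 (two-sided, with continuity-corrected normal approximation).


Step 1: Compute median = 21.50; label A = above, B = below.
Labels in order: AABBBBBABBAAAAAB  (n_A = 8, n_B = 8)
Step 2: Count runs R = 6.
Step 3: Under H0 (random ordering), E[R] = 2*n_A*n_B/(n_A+n_B) + 1 = 2*8*8/16 + 1 = 9.0000.
        Var[R] = 2*n_A*n_B*(2*n_A*n_B - n_A - n_B) / ((n_A+n_B)^2 * (n_A+n_B-1)) = 14336/3840 = 3.7333.
        SD[R] = 1.9322.
Step 4: Continuity-corrected z = (R + 0.5 - E[R]) / SD[R] = (6 + 0.5 - 9.0000) / 1.9322 = -1.2939.
Step 5: Two-sided p-value via normal approximation = 2*(1 - Phi(|z|)) = 0.195709.
Step 6: alpha = 0.05. fail to reject H0.

R = 6, z = -1.2939, p = 0.195709, fail to reject H0.


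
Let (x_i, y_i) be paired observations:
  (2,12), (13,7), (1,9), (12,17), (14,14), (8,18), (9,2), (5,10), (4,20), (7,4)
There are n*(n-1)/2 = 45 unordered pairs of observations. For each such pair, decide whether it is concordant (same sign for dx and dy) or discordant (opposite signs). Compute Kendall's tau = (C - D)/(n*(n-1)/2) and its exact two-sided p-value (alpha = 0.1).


Step 1: Enumerate the 45 unordered pairs (i,j) with i<j and classify each by sign(x_j-x_i) * sign(y_j-y_i).
  (1,2):dx=+11,dy=-5->D; (1,3):dx=-1,dy=-3->C; (1,4):dx=+10,dy=+5->C; (1,5):dx=+12,dy=+2->C
  (1,6):dx=+6,dy=+6->C; (1,7):dx=+7,dy=-10->D; (1,8):dx=+3,dy=-2->D; (1,9):dx=+2,dy=+8->C
  (1,10):dx=+5,dy=-8->D; (2,3):dx=-12,dy=+2->D; (2,4):dx=-1,dy=+10->D; (2,5):dx=+1,dy=+7->C
  (2,6):dx=-5,dy=+11->D; (2,7):dx=-4,dy=-5->C; (2,8):dx=-8,dy=+3->D; (2,9):dx=-9,dy=+13->D
  (2,10):dx=-6,dy=-3->C; (3,4):dx=+11,dy=+8->C; (3,5):dx=+13,dy=+5->C; (3,6):dx=+7,dy=+9->C
  (3,7):dx=+8,dy=-7->D; (3,8):dx=+4,dy=+1->C; (3,9):dx=+3,dy=+11->C; (3,10):dx=+6,dy=-5->D
  (4,5):dx=+2,dy=-3->D; (4,6):dx=-4,dy=+1->D; (4,7):dx=-3,dy=-15->C; (4,8):dx=-7,dy=-7->C
  (4,9):dx=-8,dy=+3->D; (4,10):dx=-5,dy=-13->C; (5,6):dx=-6,dy=+4->D; (5,7):dx=-5,dy=-12->C
  (5,8):dx=-9,dy=-4->C; (5,9):dx=-10,dy=+6->D; (5,10):dx=-7,dy=-10->C; (6,7):dx=+1,dy=-16->D
  (6,8):dx=-3,dy=-8->C; (6,9):dx=-4,dy=+2->D; (6,10):dx=-1,dy=-14->C; (7,8):dx=-4,dy=+8->D
  (7,9):dx=-5,dy=+18->D; (7,10):dx=-2,dy=+2->D; (8,9):dx=-1,dy=+10->D; (8,10):dx=+2,dy=-6->D
  (9,10):dx=+3,dy=-16->D
Step 2: C = 21, D = 24, total pairs = 45.
Step 3: tau = (C - D)/(n(n-1)/2) = (21 - 24)/45 = -0.066667.
Step 4: Exact two-sided p-value (enumerate n! = 3628800 permutations of y under H0): p = 0.861801.
Step 5: alpha = 0.1. fail to reject H0.

tau_b = -0.0667 (C=21, D=24), p = 0.861801, fail to reject H0.


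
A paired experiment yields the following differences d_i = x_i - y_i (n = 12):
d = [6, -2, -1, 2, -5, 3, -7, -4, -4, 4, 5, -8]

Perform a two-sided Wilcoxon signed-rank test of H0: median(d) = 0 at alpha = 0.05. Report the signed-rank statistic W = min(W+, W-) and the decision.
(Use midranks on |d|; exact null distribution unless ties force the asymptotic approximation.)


Step 1: Drop any zero differences (none here) and take |d_i|.
|d| = [6, 2, 1, 2, 5, 3, 7, 4, 4, 4, 5, 8]
Step 2: Midrank |d_i| (ties get averaged ranks).
ranks: |6|->10, |2|->2.5, |1|->1, |2|->2.5, |5|->8.5, |3|->4, |7|->11, |4|->6, |4|->6, |4|->6, |5|->8.5, |8|->12
Step 3: Attach original signs; sum ranks with positive sign and with negative sign.
W+ = 10 + 2.5 + 4 + 6 + 8.5 = 31
W- = 2.5 + 1 + 8.5 + 11 + 6 + 6 + 12 = 47
(Check: W+ + W- = 78 should equal n(n+1)/2 = 78.)
Step 4: Test statistic W = min(W+, W-) = 31.
Step 5: Ties in |d|, so use the tie-corrected normal approximation.
        E[W] = n(n+1)/4 = 12*13/4 = 39.
        Tie groups: |d|=2 (t=2), |d|=4 (t=3), |d|=5 (t=2); sum(t^3 - t) = 36.
        Var[W] = n(n+1)(2n+1)/24 - sum(t^3-t)/48 = 3900/24 - 36/48 = 161.75.
        z = (W - E[W]) / sqrt(Var[W]) = (31 - 39) / 12.7181 = -0.6290.
        Two-sided p = 2*Phi(z) = 0.529333.
Step 6: alpha = 0.05. fail to reject H0.

W+ = 31, W- = 47, W = min = 31, p = 0.529333, fail to reject H0.


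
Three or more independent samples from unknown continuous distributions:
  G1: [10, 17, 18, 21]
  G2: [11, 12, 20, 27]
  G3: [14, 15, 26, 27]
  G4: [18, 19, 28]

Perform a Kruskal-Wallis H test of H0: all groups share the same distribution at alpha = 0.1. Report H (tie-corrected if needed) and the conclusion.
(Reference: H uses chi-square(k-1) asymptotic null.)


Step 1: Combine all N = 15 observations and assign midranks.
sorted (value, group, rank): (10,G1,1), (11,G2,2), (12,G2,3), (14,G3,4), (15,G3,5), (17,G1,6), (18,G1,7.5), (18,G4,7.5), (19,G4,9), (20,G2,10), (21,G1,11), (26,G3,12), (27,G2,13.5), (27,G3,13.5), (28,G4,15)
Step 2: Sum ranks within each group.
R_1 = 25.5 (n_1 = 4)
R_2 = 28.5 (n_2 = 4)
R_3 = 34.5 (n_3 = 4)
R_4 = 31.5 (n_4 = 3)
Step 3: H = 12/(N(N+1)) * sum(R_i^2/n_i) - 3(N+1)
     = 12/(15*16) * (25.5^2/4 + 28.5^2/4 + 34.5^2/4 + 31.5^2/3) - 3*16
     = 0.050000 * 993.938 - 48
     = 1.696875.
Step 4: Ties present; correction factor C = 1 - 12/(15^3 - 15) = 0.996429. Corrected H = 1.696875 / 0.996429 = 1.702957.
Step 5: Under H0, H ~ chi^2(3); p-value = 0.636277.
Step 6: alpha = 0.1. fail to reject H0.

H = 1.7030, df = 3, p = 0.636277, fail to reject H0.


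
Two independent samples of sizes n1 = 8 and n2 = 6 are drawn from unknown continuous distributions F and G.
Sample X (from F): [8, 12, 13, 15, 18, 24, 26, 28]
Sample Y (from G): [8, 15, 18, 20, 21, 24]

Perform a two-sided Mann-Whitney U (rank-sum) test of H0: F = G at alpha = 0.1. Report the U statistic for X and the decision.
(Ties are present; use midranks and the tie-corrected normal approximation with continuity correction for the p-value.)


Step 1: Combine and sort all 14 observations; assign midranks.
sorted (value, group): (8,X), (8,Y), (12,X), (13,X), (15,X), (15,Y), (18,X), (18,Y), (20,Y), (21,Y), (24,X), (24,Y), (26,X), (28,X)
ranks: 8->1.5, 8->1.5, 12->3, 13->4, 15->5.5, 15->5.5, 18->7.5, 18->7.5, 20->9, 21->10, 24->11.5, 24->11.5, 26->13, 28->14
Step 2: Rank sum for X: R1 = 1.5 + 3 + 4 + 5.5 + 7.5 + 11.5 + 13 + 14 = 60.
Step 3: U_X = R1 - n1(n1+1)/2 = 60 - 8*9/2 = 60 - 36 = 24.
       U_Y = n1*n2 - U_X = 48 - 24 = 24.
Step 4: Ties are present, so use the tie-corrected normal approximation (with continuity correction) for the p-value.
Step 5: p-value = 1.000000; compare to alpha = 0.1. fail to reject H0.

U_X = 24, p = 1.000000, fail to reject H0 at alpha = 0.1.


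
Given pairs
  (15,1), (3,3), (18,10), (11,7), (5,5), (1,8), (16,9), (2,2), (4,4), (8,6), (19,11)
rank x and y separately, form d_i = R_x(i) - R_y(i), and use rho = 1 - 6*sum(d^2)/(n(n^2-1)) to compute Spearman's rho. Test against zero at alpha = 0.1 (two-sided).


Step 1: Rank x and y separately (midranks; no ties here).
rank(x): 15->8, 3->3, 18->10, 11->7, 5->5, 1->1, 16->9, 2->2, 4->4, 8->6, 19->11
rank(y): 1->1, 3->3, 10->10, 7->7, 5->5, 8->8, 9->9, 2->2, 4->4, 6->6, 11->11
Step 2: d_i = R_x(i) - R_y(i); compute d_i^2.
  (8-1)^2=49, (3-3)^2=0, (10-10)^2=0, (7-7)^2=0, (5-5)^2=0, (1-8)^2=49, (9-9)^2=0, (2-2)^2=0, (4-4)^2=0, (6-6)^2=0, (11-11)^2=0
sum(d^2) = 98.
Step 3: rho = 1 - 6*98 / (11*(11^2 - 1)) = 1 - 588/1320 = 0.554545.
Step 4: Under H0, t = rho * sqrt((n-2)/(1-rho^2)) = 1.9992 ~ t(9).
Step 5: Two-sided p-value from the t-distribution with 9 df = 0.076652.
Step 6: alpha = 0.1. reject H0.

rho = 0.5545, p = 0.076652, reject H0 at alpha = 0.1.


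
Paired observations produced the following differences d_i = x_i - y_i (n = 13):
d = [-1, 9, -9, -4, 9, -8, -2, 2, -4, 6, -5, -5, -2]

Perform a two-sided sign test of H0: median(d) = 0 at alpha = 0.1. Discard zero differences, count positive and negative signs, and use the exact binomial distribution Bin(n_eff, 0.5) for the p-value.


Step 1: Discard zero differences. Original n = 13; n_eff = number of nonzero differences = 13.
Nonzero differences (with sign): -1, +9, -9, -4, +9, -8, -2, +2, -4, +6, -5, -5, -2
Step 2: Count signs: positive = 4, negative = 9.
Step 3: Under H0: P(positive) = 0.5, so the number of positives S ~ Bin(13, 0.5).
Step 4: Two-sided exact p-value = sum of Bin(13,0.5) probabilities at or below the observed probability = 0.266846.
Step 5: alpha = 0.1. fail to reject H0.

n_eff = 13, pos = 4, neg = 9, p = 0.266846, fail to reject H0.


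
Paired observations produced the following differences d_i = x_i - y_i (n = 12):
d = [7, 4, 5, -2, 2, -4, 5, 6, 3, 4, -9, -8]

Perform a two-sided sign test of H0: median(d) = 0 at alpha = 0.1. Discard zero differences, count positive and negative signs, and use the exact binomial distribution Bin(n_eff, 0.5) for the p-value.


Step 1: Discard zero differences. Original n = 12; n_eff = number of nonzero differences = 12.
Nonzero differences (with sign): +7, +4, +5, -2, +2, -4, +5, +6, +3, +4, -9, -8
Step 2: Count signs: positive = 8, negative = 4.
Step 3: Under H0: P(positive) = 0.5, so the number of positives S ~ Bin(12, 0.5).
Step 4: Two-sided exact p-value = sum of Bin(12,0.5) probabilities at or below the observed probability = 0.387695.
Step 5: alpha = 0.1. fail to reject H0.

n_eff = 12, pos = 8, neg = 4, p = 0.387695, fail to reject H0.


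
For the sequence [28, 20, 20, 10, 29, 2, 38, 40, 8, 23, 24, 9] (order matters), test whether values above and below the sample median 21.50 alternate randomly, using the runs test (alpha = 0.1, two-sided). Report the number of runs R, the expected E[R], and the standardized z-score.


Step 1: Compute median = 21.50; label A = above, B = below.
Labels in order: ABBBABAABAAB  (n_A = 6, n_B = 6)
Step 2: Count runs R = 8.
Step 3: Under H0 (random ordering), E[R] = 2*n_A*n_B/(n_A+n_B) + 1 = 2*6*6/12 + 1 = 7.0000.
        Var[R] = 2*n_A*n_B*(2*n_A*n_B - n_A - n_B) / ((n_A+n_B)^2 * (n_A+n_B-1)) = 4320/1584 = 2.7273.
        SD[R] = 1.6514.
Step 4: Continuity-corrected z = (R - 0.5 - E[R]) / SD[R] = (8 - 0.5 - 7.0000) / 1.6514 = 0.3028.
Step 5: Two-sided p-value via normal approximation = 2*(1 - Phi(|z|)) = 0.762069.
Step 6: alpha = 0.1. fail to reject H0.

R = 8, z = 0.3028, p = 0.762069, fail to reject H0.


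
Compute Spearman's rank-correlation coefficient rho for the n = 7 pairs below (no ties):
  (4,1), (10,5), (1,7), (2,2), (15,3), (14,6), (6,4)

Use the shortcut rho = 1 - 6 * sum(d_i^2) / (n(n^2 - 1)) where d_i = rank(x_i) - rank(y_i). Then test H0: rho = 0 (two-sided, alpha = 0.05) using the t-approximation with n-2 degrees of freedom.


Step 1: Rank x and y separately (midranks; no ties here).
rank(x): 4->3, 10->5, 1->1, 2->2, 15->7, 14->6, 6->4
rank(y): 1->1, 5->5, 7->7, 2->2, 3->3, 6->6, 4->4
Step 2: d_i = R_x(i) - R_y(i); compute d_i^2.
  (3-1)^2=4, (5-5)^2=0, (1-7)^2=36, (2-2)^2=0, (7-3)^2=16, (6-6)^2=0, (4-4)^2=0
sum(d^2) = 56.
Step 3: rho = 1 - 6*56 / (7*(7^2 - 1)) = 1 - 336/336 = 0.000000.
Step 4: Under H0, t = rho * sqrt((n-2)/(1-rho^2)) = 0.0000 ~ t(5).
Step 5: Two-sided p-value from the t-distribution with 5 df = 1.000000.
Step 6: alpha = 0.05. fail to reject H0.

rho = 0.0000, p = 1.000000, fail to reject H0 at alpha = 0.05.


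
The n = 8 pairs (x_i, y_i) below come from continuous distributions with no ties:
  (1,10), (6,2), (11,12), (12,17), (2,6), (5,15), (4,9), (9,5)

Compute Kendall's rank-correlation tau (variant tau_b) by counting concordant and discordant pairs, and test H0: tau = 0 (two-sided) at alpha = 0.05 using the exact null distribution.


Step 1: Enumerate the 28 unordered pairs (i,j) with i<j and classify each by sign(x_j-x_i) * sign(y_j-y_i).
  (1,2):dx=+5,dy=-8->D; (1,3):dx=+10,dy=+2->C; (1,4):dx=+11,dy=+7->C; (1,5):dx=+1,dy=-4->D
  (1,6):dx=+4,dy=+5->C; (1,7):dx=+3,dy=-1->D; (1,8):dx=+8,dy=-5->D; (2,3):dx=+5,dy=+10->C
  (2,4):dx=+6,dy=+15->C; (2,5):dx=-4,dy=+4->D; (2,6):dx=-1,dy=+13->D; (2,7):dx=-2,dy=+7->D
  (2,8):dx=+3,dy=+3->C; (3,4):dx=+1,dy=+5->C; (3,5):dx=-9,dy=-6->C; (3,6):dx=-6,dy=+3->D
  (3,7):dx=-7,dy=-3->C; (3,8):dx=-2,dy=-7->C; (4,5):dx=-10,dy=-11->C; (4,6):dx=-7,dy=-2->C
  (4,7):dx=-8,dy=-8->C; (4,8):dx=-3,dy=-12->C; (5,6):dx=+3,dy=+9->C; (5,7):dx=+2,dy=+3->C
  (5,8):dx=+7,dy=-1->D; (6,7):dx=-1,dy=-6->C; (6,8):dx=+4,dy=-10->D; (7,8):dx=+5,dy=-4->D
Step 2: C = 17, D = 11, total pairs = 28.
Step 3: tau = (C - D)/(n(n-1)/2) = (17 - 11)/28 = 0.214286.
Step 4: Exact two-sided p-value (enumerate n! = 40320 permutations of y under H0): p = 0.548413.
Step 5: alpha = 0.05. fail to reject H0.

tau_b = 0.2143 (C=17, D=11), p = 0.548413, fail to reject H0.


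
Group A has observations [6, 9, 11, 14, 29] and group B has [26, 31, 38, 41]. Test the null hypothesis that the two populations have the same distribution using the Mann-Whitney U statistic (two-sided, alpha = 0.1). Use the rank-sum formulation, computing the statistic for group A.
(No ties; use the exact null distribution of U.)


Step 1: Combine and sort all 9 observations; assign midranks.
sorted (value, group): (6,X), (9,X), (11,X), (14,X), (26,Y), (29,X), (31,Y), (38,Y), (41,Y)
ranks: 6->1, 9->2, 11->3, 14->4, 26->5, 29->6, 31->7, 38->8, 41->9
Step 2: Rank sum for X: R1 = 1 + 2 + 3 + 4 + 6 = 16.
Step 3: U_X = R1 - n1(n1+1)/2 = 16 - 5*6/2 = 16 - 15 = 1.
       U_Y = n1*n2 - U_X = 20 - 1 = 19.
Step 4: No ties, so the exact null distribution of U (based on enumerating the C(9,5) = 126 equally likely rank assignments) gives the two-sided p-value.
Step 5: p-value = 0.031746; compare to alpha = 0.1. reject H0.

U_X = 1, p = 0.031746, reject H0 at alpha = 0.1.


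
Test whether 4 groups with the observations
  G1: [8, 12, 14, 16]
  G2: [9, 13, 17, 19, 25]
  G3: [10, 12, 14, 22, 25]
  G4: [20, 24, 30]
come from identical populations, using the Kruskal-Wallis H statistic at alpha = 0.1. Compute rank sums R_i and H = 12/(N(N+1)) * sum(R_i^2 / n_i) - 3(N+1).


Step 1: Combine all N = 17 observations and assign midranks.
sorted (value, group, rank): (8,G1,1), (9,G2,2), (10,G3,3), (12,G1,4.5), (12,G3,4.5), (13,G2,6), (14,G1,7.5), (14,G3,7.5), (16,G1,9), (17,G2,10), (19,G2,11), (20,G4,12), (22,G3,13), (24,G4,14), (25,G2,15.5), (25,G3,15.5), (30,G4,17)
Step 2: Sum ranks within each group.
R_1 = 22 (n_1 = 4)
R_2 = 44.5 (n_2 = 5)
R_3 = 43.5 (n_3 = 5)
R_4 = 43 (n_4 = 3)
Step 3: H = 12/(N(N+1)) * sum(R_i^2/n_i) - 3(N+1)
     = 12/(17*18) * (22^2/4 + 44.5^2/5 + 43.5^2/5 + 43^2/3) - 3*18
     = 0.039216 * 1511.83 - 54
     = 5.287582.
Step 4: Ties present; correction factor C = 1 - 18/(17^3 - 17) = 0.996324. Corrected H = 5.287582 / 0.996324 = 5.307093.
Step 5: Under H0, H ~ chi^2(3); p-value = 0.150643.
Step 6: alpha = 0.1. fail to reject H0.

H = 5.3071, df = 3, p = 0.150643, fail to reject H0.


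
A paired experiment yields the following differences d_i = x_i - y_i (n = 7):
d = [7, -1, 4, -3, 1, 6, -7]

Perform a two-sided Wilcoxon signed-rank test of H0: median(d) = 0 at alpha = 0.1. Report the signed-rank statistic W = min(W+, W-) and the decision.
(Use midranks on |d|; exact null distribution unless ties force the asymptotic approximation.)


Step 1: Drop any zero differences (none here) and take |d_i|.
|d| = [7, 1, 4, 3, 1, 6, 7]
Step 2: Midrank |d_i| (ties get averaged ranks).
ranks: |7|->6.5, |1|->1.5, |4|->4, |3|->3, |1|->1.5, |6|->5, |7|->6.5
Step 3: Attach original signs; sum ranks with positive sign and with negative sign.
W+ = 6.5 + 4 + 1.5 + 5 = 17
W- = 1.5 + 3 + 6.5 = 11
(Check: W+ + W- = 28 should equal n(n+1)/2 = 28.)
Step 4: Test statistic W = min(W+, W-) = 11.
Step 5: Ties in |d|, so use the tie-corrected normal approximation.
        E[W] = n(n+1)/4 = 7*8/4 = 14.
        Tie groups: |d|=1 (t=2), |d|=7 (t=2); sum(t^3 - t) = 12.
        Var[W] = n(n+1)(2n+1)/24 - sum(t^3-t)/48 = 840/24 - 12/48 = 34.75.
        z = (W - E[W]) / sqrt(Var[W]) = (11 - 14) / 5.8949 = -0.5089.
        Two-sided p = 2*Phi(z) = 0.610813.
Step 6: alpha = 0.1. fail to reject H0.

W+ = 17, W- = 11, W = min = 11, p = 0.610813, fail to reject H0.


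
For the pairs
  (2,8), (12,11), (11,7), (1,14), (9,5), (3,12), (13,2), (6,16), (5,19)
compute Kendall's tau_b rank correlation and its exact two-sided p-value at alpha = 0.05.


Step 1: Enumerate the 36 unordered pairs (i,j) with i<j and classify each by sign(x_j-x_i) * sign(y_j-y_i).
  (1,2):dx=+10,dy=+3->C; (1,3):dx=+9,dy=-1->D; (1,4):dx=-1,dy=+6->D; (1,5):dx=+7,dy=-3->D
  (1,6):dx=+1,dy=+4->C; (1,7):dx=+11,dy=-6->D; (1,8):dx=+4,dy=+8->C; (1,9):dx=+3,dy=+11->C
  (2,3):dx=-1,dy=-4->C; (2,4):dx=-11,dy=+3->D; (2,5):dx=-3,dy=-6->C; (2,6):dx=-9,dy=+1->D
  (2,7):dx=+1,dy=-9->D; (2,8):dx=-6,dy=+5->D; (2,9):dx=-7,dy=+8->D; (3,4):dx=-10,dy=+7->D
  (3,5):dx=-2,dy=-2->C; (3,6):dx=-8,dy=+5->D; (3,7):dx=+2,dy=-5->D; (3,8):dx=-5,dy=+9->D
  (3,9):dx=-6,dy=+12->D; (4,5):dx=+8,dy=-9->D; (4,6):dx=+2,dy=-2->D; (4,7):dx=+12,dy=-12->D
  (4,8):dx=+5,dy=+2->C; (4,9):dx=+4,dy=+5->C; (5,6):dx=-6,dy=+7->D; (5,7):dx=+4,dy=-3->D
  (5,8):dx=-3,dy=+11->D; (5,9):dx=-4,dy=+14->D; (6,7):dx=+10,dy=-10->D; (6,8):dx=+3,dy=+4->C
  (6,9):dx=+2,dy=+7->C; (7,8):dx=-7,dy=+14->D; (7,9):dx=-8,dy=+17->D; (8,9):dx=-1,dy=+3->D
Step 2: C = 11, D = 25, total pairs = 36.
Step 3: tau = (C - D)/(n(n-1)/2) = (11 - 25)/36 = -0.388889.
Step 4: Exact two-sided p-value (enumerate n! = 362880 permutations of y under H0): p = 0.180181.
Step 5: alpha = 0.05. fail to reject H0.

tau_b = -0.3889 (C=11, D=25), p = 0.180181, fail to reject H0.


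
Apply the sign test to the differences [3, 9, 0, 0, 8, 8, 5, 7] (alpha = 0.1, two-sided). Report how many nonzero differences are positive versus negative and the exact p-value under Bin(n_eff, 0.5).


Step 1: Discard zero differences. Original n = 8; n_eff = number of nonzero differences = 6.
Nonzero differences (with sign): +3, +9, +8, +8, +5, +7
Step 2: Count signs: positive = 6, negative = 0.
Step 3: Under H0: P(positive) = 0.5, so the number of positives S ~ Bin(6, 0.5).
Step 4: Two-sided exact p-value = sum of Bin(6,0.5) probabilities at or below the observed probability = 0.031250.
Step 5: alpha = 0.1. reject H0.

n_eff = 6, pos = 6, neg = 0, p = 0.031250, reject H0.


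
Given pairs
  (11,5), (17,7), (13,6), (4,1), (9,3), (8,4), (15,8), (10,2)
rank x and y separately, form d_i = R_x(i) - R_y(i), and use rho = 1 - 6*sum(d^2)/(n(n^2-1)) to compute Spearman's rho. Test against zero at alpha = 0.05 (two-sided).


Step 1: Rank x and y separately (midranks; no ties here).
rank(x): 11->5, 17->8, 13->6, 4->1, 9->3, 8->2, 15->7, 10->4
rank(y): 5->5, 7->7, 6->6, 1->1, 3->3, 4->4, 8->8, 2->2
Step 2: d_i = R_x(i) - R_y(i); compute d_i^2.
  (5-5)^2=0, (8-7)^2=1, (6-6)^2=0, (1-1)^2=0, (3-3)^2=0, (2-4)^2=4, (7-8)^2=1, (4-2)^2=4
sum(d^2) = 10.
Step 3: rho = 1 - 6*10 / (8*(8^2 - 1)) = 1 - 60/504 = 0.880952.
Step 4: Under H0, t = rho * sqrt((n-2)/(1-rho^2)) = 4.5601 ~ t(6).
Step 5: Two-sided p-value from the t-distribution with 6 df = 0.003850.
Step 6: alpha = 0.05. reject H0.

rho = 0.8810, p = 0.003850, reject H0 at alpha = 0.05.


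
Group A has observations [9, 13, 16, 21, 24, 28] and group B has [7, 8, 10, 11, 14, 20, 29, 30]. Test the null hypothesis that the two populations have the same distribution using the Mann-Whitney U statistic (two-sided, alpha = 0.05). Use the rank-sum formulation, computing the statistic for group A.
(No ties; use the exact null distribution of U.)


Step 1: Combine and sort all 14 observations; assign midranks.
sorted (value, group): (7,Y), (8,Y), (9,X), (10,Y), (11,Y), (13,X), (14,Y), (16,X), (20,Y), (21,X), (24,X), (28,X), (29,Y), (30,Y)
ranks: 7->1, 8->2, 9->3, 10->4, 11->5, 13->6, 14->7, 16->8, 20->9, 21->10, 24->11, 28->12, 29->13, 30->14
Step 2: Rank sum for X: R1 = 3 + 6 + 8 + 10 + 11 + 12 = 50.
Step 3: U_X = R1 - n1(n1+1)/2 = 50 - 6*7/2 = 50 - 21 = 29.
       U_Y = n1*n2 - U_X = 48 - 29 = 19.
Step 4: No ties, so the exact null distribution of U (based on enumerating the C(14,6) = 3003 equally likely rank assignments) gives the two-sided p-value.
Step 5: p-value = 0.572761; compare to alpha = 0.05. fail to reject H0.

U_X = 29, p = 0.572761, fail to reject H0 at alpha = 0.05.


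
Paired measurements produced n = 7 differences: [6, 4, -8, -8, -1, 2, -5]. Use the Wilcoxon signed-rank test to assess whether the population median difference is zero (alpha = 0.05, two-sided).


Step 1: Drop any zero differences (none here) and take |d_i|.
|d| = [6, 4, 8, 8, 1, 2, 5]
Step 2: Midrank |d_i| (ties get averaged ranks).
ranks: |6|->5, |4|->3, |8|->6.5, |8|->6.5, |1|->1, |2|->2, |5|->4
Step 3: Attach original signs; sum ranks with positive sign and with negative sign.
W+ = 5 + 3 + 2 = 10
W- = 6.5 + 6.5 + 1 + 4 = 18
(Check: W+ + W- = 28 should equal n(n+1)/2 = 28.)
Step 4: Test statistic W = min(W+, W-) = 10.
Step 5: Ties in |d|, so use the tie-corrected normal approximation.
        E[W] = n(n+1)/4 = 7*8/4 = 14.
        Tie groups: |d|=8 (t=2); sum(t^3 - t) = 6.
        Var[W] = n(n+1)(2n+1)/24 - sum(t^3-t)/48 = 840/24 - 6/48 = 34.875.
        z = (W - E[W]) / sqrt(Var[W]) = (10 - 14) / 5.9055 = -0.6773.
        Two-sided p = 2*Phi(z) = 0.498194.
Step 6: alpha = 0.05. fail to reject H0.

W+ = 10, W- = 18, W = min = 10, p = 0.498194, fail to reject H0.


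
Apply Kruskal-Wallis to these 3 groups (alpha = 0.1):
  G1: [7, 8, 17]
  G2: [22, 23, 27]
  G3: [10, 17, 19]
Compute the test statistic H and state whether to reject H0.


Step 1: Combine all N = 9 observations and assign midranks.
sorted (value, group, rank): (7,G1,1), (8,G1,2), (10,G3,3), (17,G1,4.5), (17,G3,4.5), (19,G3,6), (22,G2,7), (23,G2,8), (27,G2,9)
Step 2: Sum ranks within each group.
R_1 = 7.5 (n_1 = 3)
R_2 = 24 (n_2 = 3)
R_3 = 13.5 (n_3 = 3)
Step 3: H = 12/(N(N+1)) * sum(R_i^2/n_i) - 3(N+1)
     = 12/(9*10) * (7.5^2/3 + 24^2/3 + 13.5^2/3) - 3*10
     = 0.133333 * 271.5 - 30
     = 6.200000.
Step 4: Ties present; correction factor C = 1 - 6/(9^3 - 9) = 0.991667. Corrected H = 6.200000 / 0.991667 = 6.252101.
Step 5: Under H0, H ~ chi^2(2); p-value = 0.043891.
Step 6: alpha = 0.1. reject H0.

H = 6.2521, df = 2, p = 0.043891, reject H0.


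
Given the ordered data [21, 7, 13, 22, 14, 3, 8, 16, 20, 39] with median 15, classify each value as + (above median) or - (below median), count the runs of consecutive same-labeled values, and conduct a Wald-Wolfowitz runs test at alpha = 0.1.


Step 1: Compute median = 15; label A = above, B = below.
Labels in order: ABBABBBAAA  (n_A = 5, n_B = 5)
Step 2: Count runs R = 5.
Step 3: Under H0 (random ordering), E[R] = 2*n_A*n_B/(n_A+n_B) + 1 = 2*5*5/10 + 1 = 6.0000.
        Var[R] = 2*n_A*n_B*(2*n_A*n_B - n_A - n_B) / ((n_A+n_B)^2 * (n_A+n_B-1)) = 2000/900 = 2.2222.
        SD[R] = 1.4907.
Step 4: Continuity-corrected z = (R + 0.5 - E[R]) / SD[R] = (5 + 0.5 - 6.0000) / 1.4907 = -0.3354.
Step 5: Two-sided p-value via normal approximation = 2*(1 - Phi(|z|)) = 0.737316.
Step 6: alpha = 0.1. fail to reject H0.

R = 5, z = -0.3354, p = 0.737316, fail to reject H0.


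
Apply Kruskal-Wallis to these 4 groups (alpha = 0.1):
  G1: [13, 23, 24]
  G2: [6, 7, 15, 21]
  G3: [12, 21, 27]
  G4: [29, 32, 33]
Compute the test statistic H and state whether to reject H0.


Step 1: Combine all N = 13 observations and assign midranks.
sorted (value, group, rank): (6,G2,1), (7,G2,2), (12,G3,3), (13,G1,4), (15,G2,5), (21,G2,6.5), (21,G3,6.5), (23,G1,8), (24,G1,9), (27,G3,10), (29,G4,11), (32,G4,12), (33,G4,13)
Step 2: Sum ranks within each group.
R_1 = 21 (n_1 = 3)
R_2 = 14.5 (n_2 = 4)
R_3 = 19.5 (n_3 = 3)
R_4 = 36 (n_4 = 3)
Step 3: H = 12/(N(N+1)) * sum(R_i^2/n_i) - 3(N+1)
     = 12/(13*14) * (21^2/3 + 14.5^2/4 + 19.5^2/3 + 36^2/3) - 3*14
     = 0.065934 * 758.312 - 42
     = 7.998626.
Step 4: Ties present; correction factor C = 1 - 6/(13^3 - 13) = 0.997253. Corrected H = 7.998626 / 0.997253 = 8.020661.
Step 5: Under H0, H ~ chi^2(3); p-value = 0.045587.
Step 6: alpha = 0.1. reject H0.

H = 8.0207, df = 3, p = 0.045587, reject H0.


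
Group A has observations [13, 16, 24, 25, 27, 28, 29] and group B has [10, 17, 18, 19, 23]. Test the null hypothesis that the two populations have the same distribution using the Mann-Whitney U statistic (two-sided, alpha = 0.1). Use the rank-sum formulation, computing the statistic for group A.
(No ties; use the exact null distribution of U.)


Step 1: Combine and sort all 12 observations; assign midranks.
sorted (value, group): (10,Y), (13,X), (16,X), (17,Y), (18,Y), (19,Y), (23,Y), (24,X), (25,X), (27,X), (28,X), (29,X)
ranks: 10->1, 13->2, 16->3, 17->4, 18->5, 19->6, 23->7, 24->8, 25->9, 27->10, 28->11, 29->12
Step 2: Rank sum for X: R1 = 2 + 3 + 8 + 9 + 10 + 11 + 12 = 55.
Step 3: U_X = R1 - n1(n1+1)/2 = 55 - 7*8/2 = 55 - 28 = 27.
       U_Y = n1*n2 - U_X = 35 - 27 = 8.
Step 4: No ties, so the exact null distribution of U (based on enumerating the C(12,7) = 792 equally likely rank assignments) gives the two-sided p-value.
Step 5: p-value = 0.148990; compare to alpha = 0.1. fail to reject H0.

U_X = 27, p = 0.148990, fail to reject H0 at alpha = 0.1.


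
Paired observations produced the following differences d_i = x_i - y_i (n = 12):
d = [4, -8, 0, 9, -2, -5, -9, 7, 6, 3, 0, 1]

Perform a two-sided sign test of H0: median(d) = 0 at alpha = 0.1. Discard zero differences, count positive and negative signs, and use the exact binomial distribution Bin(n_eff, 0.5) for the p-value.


Step 1: Discard zero differences. Original n = 12; n_eff = number of nonzero differences = 10.
Nonzero differences (with sign): +4, -8, +9, -2, -5, -9, +7, +6, +3, +1
Step 2: Count signs: positive = 6, negative = 4.
Step 3: Under H0: P(positive) = 0.5, so the number of positives S ~ Bin(10, 0.5).
Step 4: Two-sided exact p-value = sum of Bin(10,0.5) probabilities at or below the observed probability = 0.753906.
Step 5: alpha = 0.1. fail to reject H0.

n_eff = 10, pos = 6, neg = 4, p = 0.753906, fail to reject H0.


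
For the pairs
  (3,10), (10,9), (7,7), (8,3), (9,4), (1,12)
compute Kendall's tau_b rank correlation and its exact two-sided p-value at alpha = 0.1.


Step 1: Enumerate the 15 unordered pairs (i,j) with i<j and classify each by sign(x_j-x_i) * sign(y_j-y_i).
  (1,2):dx=+7,dy=-1->D; (1,3):dx=+4,dy=-3->D; (1,4):dx=+5,dy=-7->D; (1,5):dx=+6,dy=-6->D
  (1,6):dx=-2,dy=+2->D; (2,3):dx=-3,dy=-2->C; (2,4):dx=-2,dy=-6->C; (2,5):dx=-1,dy=-5->C
  (2,6):dx=-9,dy=+3->D; (3,4):dx=+1,dy=-4->D; (3,5):dx=+2,dy=-3->D; (3,6):dx=-6,dy=+5->D
  (4,5):dx=+1,dy=+1->C; (4,6):dx=-7,dy=+9->D; (5,6):dx=-8,dy=+8->D
Step 2: C = 4, D = 11, total pairs = 15.
Step 3: tau = (C - D)/(n(n-1)/2) = (4 - 11)/15 = -0.466667.
Step 4: Exact two-sided p-value (enumerate n! = 720 permutations of y under H0): p = 0.272222.
Step 5: alpha = 0.1. fail to reject H0.

tau_b = -0.4667 (C=4, D=11), p = 0.272222, fail to reject H0.


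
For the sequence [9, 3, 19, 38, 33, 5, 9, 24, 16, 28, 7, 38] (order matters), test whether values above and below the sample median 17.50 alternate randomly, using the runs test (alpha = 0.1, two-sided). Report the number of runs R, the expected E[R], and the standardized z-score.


Step 1: Compute median = 17.50; label A = above, B = below.
Labels in order: BBAAABBABABA  (n_A = 6, n_B = 6)
Step 2: Count runs R = 8.
Step 3: Under H0 (random ordering), E[R] = 2*n_A*n_B/(n_A+n_B) + 1 = 2*6*6/12 + 1 = 7.0000.
        Var[R] = 2*n_A*n_B*(2*n_A*n_B - n_A - n_B) / ((n_A+n_B)^2 * (n_A+n_B-1)) = 4320/1584 = 2.7273.
        SD[R] = 1.6514.
Step 4: Continuity-corrected z = (R - 0.5 - E[R]) / SD[R] = (8 - 0.5 - 7.0000) / 1.6514 = 0.3028.
Step 5: Two-sided p-value via normal approximation = 2*(1 - Phi(|z|)) = 0.762069.
Step 6: alpha = 0.1. fail to reject H0.

R = 8, z = 0.3028, p = 0.762069, fail to reject H0.


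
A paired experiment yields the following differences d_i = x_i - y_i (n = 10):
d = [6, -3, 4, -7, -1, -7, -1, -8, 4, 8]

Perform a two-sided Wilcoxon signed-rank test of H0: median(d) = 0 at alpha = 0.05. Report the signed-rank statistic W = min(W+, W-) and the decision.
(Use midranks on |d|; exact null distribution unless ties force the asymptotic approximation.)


Step 1: Drop any zero differences (none here) and take |d_i|.
|d| = [6, 3, 4, 7, 1, 7, 1, 8, 4, 8]
Step 2: Midrank |d_i| (ties get averaged ranks).
ranks: |6|->6, |3|->3, |4|->4.5, |7|->7.5, |1|->1.5, |7|->7.5, |1|->1.5, |8|->9.5, |4|->4.5, |8|->9.5
Step 3: Attach original signs; sum ranks with positive sign and with negative sign.
W+ = 6 + 4.5 + 4.5 + 9.5 = 24.5
W- = 3 + 7.5 + 1.5 + 7.5 + 1.5 + 9.5 = 30.5
(Check: W+ + W- = 55 should equal n(n+1)/2 = 55.)
Step 4: Test statistic W = min(W+, W-) = 24.5.
Step 5: Ties in |d|, so use the tie-corrected normal approximation.
        E[W] = n(n+1)/4 = 10*11/4 = 27.5.
        Tie groups: |d|=1 (t=2), |d|=4 (t=2), |d|=7 (t=2), |d|=8 (t=2); sum(t^3 - t) = 24.
        Var[W] = n(n+1)(2n+1)/24 - sum(t^3-t)/48 = 2310/24 - 24/48 = 95.75.
        z = (W - E[W]) / sqrt(Var[W]) = (24.5 - 27.5) / 9.7852 = -0.3066.
        Two-sided p = 2*Phi(z) = 0.759159.
Step 6: alpha = 0.05. fail to reject H0.

W+ = 24.5, W- = 30.5, W = min = 24.5, p = 0.759159, fail to reject H0.


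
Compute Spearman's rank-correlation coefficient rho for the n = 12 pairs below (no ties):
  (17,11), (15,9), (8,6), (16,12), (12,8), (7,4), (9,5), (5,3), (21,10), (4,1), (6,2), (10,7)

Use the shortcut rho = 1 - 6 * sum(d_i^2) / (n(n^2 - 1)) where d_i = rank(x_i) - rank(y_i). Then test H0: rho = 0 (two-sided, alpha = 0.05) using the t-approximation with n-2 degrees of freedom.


Step 1: Rank x and y separately (midranks; no ties here).
rank(x): 17->11, 15->9, 8->5, 16->10, 12->8, 7->4, 9->6, 5->2, 21->12, 4->1, 6->3, 10->7
rank(y): 11->11, 9->9, 6->6, 12->12, 8->8, 4->4, 5->5, 3->3, 10->10, 1->1, 2->2, 7->7
Step 2: d_i = R_x(i) - R_y(i); compute d_i^2.
  (11-11)^2=0, (9-9)^2=0, (5-6)^2=1, (10-12)^2=4, (8-8)^2=0, (4-4)^2=0, (6-5)^2=1, (2-3)^2=1, (12-10)^2=4, (1-1)^2=0, (3-2)^2=1, (7-7)^2=0
sum(d^2) = 12.
Step 3: rho = 1 - 6*12 / (12*(12^2 - 1)) = 1 - 72/1716 = 0.958042.
Step 4: Under H0, t = rho * sqrt((n-2)/(1-rho^2)) = 10.5698 ~ t(10).
Step 5: Two-sided p-value from the t-distribution with 10 df = 0.000001.
Step 6: alpha = 0.05. reject H0.

rho = 0.9580, p = 0.000001, reject H0 at alpha = 0.05.


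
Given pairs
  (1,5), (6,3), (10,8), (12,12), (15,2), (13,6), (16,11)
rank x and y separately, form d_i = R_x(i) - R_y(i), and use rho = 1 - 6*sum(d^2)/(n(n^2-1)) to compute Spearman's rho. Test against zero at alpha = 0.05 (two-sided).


Step 1: Rank x and y separately (midranks; no ties here).
rank(x): 1->1, 6->2, 10->3, 12->4, 15->6, 13->5, 16->7
rank(y): 5->3, 3->2, 8->5, 12->7, 2->1, 6->4, 11->6
Step 2: d_i = R_x(i) - R_y(i); compute d_i^2.
  (1-3)^2=4, (2-2)^2=0, (3-5)^2=4, (4-7)^2=9, (6-1)^2=25, (5-4)^2=1, (7-6)^2=1
sum(d^2) = 44.
Step 3: rho = 1 - 6*44 / (7*(7^2 - 1)) = 1 - 264/336 = 0.214286.
Step 4: Under H0, t = rho * sqrt((n-2)/(1-rho^2)) = 0.4906 ~ t(5).
Step 5: Two-sided p-value from the t-distribution with 5 df = 0.644512.
Step 6: alpha = 0.05. fail to reject H0.

rho = 0.2143, p = 0.644512, fail to reject H0 at alpha = 0.05.


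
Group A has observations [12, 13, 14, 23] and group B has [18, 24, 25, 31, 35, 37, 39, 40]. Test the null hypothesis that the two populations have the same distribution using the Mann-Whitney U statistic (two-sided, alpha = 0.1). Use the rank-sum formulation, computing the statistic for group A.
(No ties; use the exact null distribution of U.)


Step 1: Combine and sort all 12 observations; assign midranks.
sorted (value, group): (12,X), (13,X), (14,X), (18,Y), (23,X), (24,Y), (25,Y), (31,Y), (35,Y), (37,Y), (39,Y), (40,Y)
ranks: 12->1, 13->2, 14->3, 18->4, 23->5, 24->6, 25->7, 31->8, 35->9, 37->10, 39->11, 40->12
Step 2: Rank sum for X: R1 = 1 + 2 + 3 + 5 = 11.
Step 3: U_X = R1 - n1(n1+1)/2 = 11 - 4*5/2 = 11 - 10 = 1.
       U_Y = n1*n2 - U_X = 32 - 1 = 31.
Step 4: No ties, so the exact null distribution of U (based on enumerating the C(12,4) = 495 equally likely rank assignments) gives the two-sided p-value.
Step 5: p-value = 0.008081; compare to alpha = 0.1. reject H0.

U_X = 1, p = 0.008081, reject H0 at alpha = 0.1.


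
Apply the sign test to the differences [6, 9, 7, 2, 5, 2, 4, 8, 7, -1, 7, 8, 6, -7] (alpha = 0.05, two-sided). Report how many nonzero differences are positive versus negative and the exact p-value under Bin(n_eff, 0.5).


Step 1: Discard zero differences. Original n = 14; n_eff = number of nonzero differences = 14.
Nonzero differences (with sign): +6, +9, +7, +2, +5, +2, +4, +8, +7, -1, +7, +8, +6, -7
Step 2: Count signs: positive = 12, negative = 2.
Step 3: Under H0: P(positive) = 0.5, so the number of positives S ~ Bin(14, 0.5).
Step 4: Two-sided exact p-value = sum of Bin(14,0.5) probabilities at or below the observed probability = 0.012939.
Step 5: alpha = 0.05. reject H0.

n_eff = 14, pos = 12, neg = 2, p = 0.012939, reject H0.


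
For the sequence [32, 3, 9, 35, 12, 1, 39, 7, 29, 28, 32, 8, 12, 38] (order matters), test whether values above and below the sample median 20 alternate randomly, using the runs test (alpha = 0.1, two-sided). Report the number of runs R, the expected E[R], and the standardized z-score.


Step 1: Compute median = 20; label A = above, B = below.
Labels in order: ABBABBABAAABBA  (n_A = 7, n_B = 7)
Step 2: Count runs R = 9.
Step 3: Under H0 (random ordering), E[R] = 2*n_A*n_B/(n_A+n_B) + 1 = 2*7*7/14 + 1 = 8.0000.
        Var[R] = 2*n_A*n_B*(2*n_A*n_B - n_A - n_B) / ((n_A+n_B)^2 * (n_A+n_B-1)) = 8232/2548 = 3.2308.
        SD[R] = 1.7974.
Step 4: Continuity-corrected z = (R - 0.5 - E[R]) / SD[R] = (9 - 0.5 - 8.0000) / 1.7974 = 0.2782.
Step 5: Two-sided p-value via normal approximation = 2*(1 - Phi(|z|)) = 0.780879.
Step 6: alpha = 0.1. fail to reject H0.

R = 9, z = 0.2782, p = 0.780879, fail to reject H0.


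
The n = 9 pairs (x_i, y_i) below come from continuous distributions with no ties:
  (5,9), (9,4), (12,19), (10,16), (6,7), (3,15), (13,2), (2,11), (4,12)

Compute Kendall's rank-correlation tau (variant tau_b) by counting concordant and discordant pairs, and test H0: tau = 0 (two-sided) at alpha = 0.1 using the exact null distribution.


Step 1: Enumerate the 36 unordered pairs (i,j) with i<j and classify each by sign(x_j-x_i) * sign(y_j-y_i).
  (1,2):dx=+4,dy=-5->D; (1,3):dx=+7,dy=+10->C; (1,4):dx=+5,dy=+7->C; (1,5):dx=+1,dy=-2->D
  (1,6):dx=-2,dy=+6->D; (1,7):dx=+8,dy=-7->D; (1,8):dx=-3,dy=+2->D; (1,9):dx=-1,dy=+3->D
  (2,3):dx=+3,dy=+15->C; (2,4):dx=+1,dy=+12->C; (2,5):dx=-3,dy=+3->D; (2,6):dx=-6,dy=+11->D
  (2,7):dx=+4,dy=-2->D; (2,8):dx=-7,dy=+7->D; (2,9):dx=-5,dy=+8->D; (3,4):dx=-2,dy=-3->C
  (3,5):dx=-6,dy=-12->C; (3,6):dx=-9,dy=-4->C; (3,7):dx=+1,dy=-17->D; (3,8):dx=-10,dy=-8->C
  (3,9):dx=-8,dy=-7->C; (4,5):dx=-4,dy=-9->C; (4,6):dx=-7,dy=-1->C; (4,7):dx=+3,dy=-14->D
  (4,8):dx=-8,dy=-5->C; (4,9):dx=-6,dy=-4->C; (5,6):dx=-3,dy=+8->D; (5,7):dx=+7,dy=-5->D
  (5,8):dx=-4,dy=+4->D; (5,9):dx=-2,dy=+5->D; (6,7):dx=+10,dy=-13->D; (6,8):dx=-1,dy=-4->C
  (6,9):dx=+1,dy=-3->D; (7,8):dx=-11,dy=+9->D; (7,9):dx=-9,dy=+10->D; (8,9):dx=+2,dy=+1->C
Step 2: C = 15, D = 21, total pairs = 36.
Step 3: tau = (C - D)/(n(n-1)/2) = (15 - 21)/36 = -0.166667.
Step 4: Exact two-sided p-value (enumerate n! = 362880 permutations of y under H0): p = 0.612202.
Step 5: alpha = 0.1. fail to reject H0.

tau_b = -0.1667 (C=15, D=21), p = 0.612202, fail to reject H0.


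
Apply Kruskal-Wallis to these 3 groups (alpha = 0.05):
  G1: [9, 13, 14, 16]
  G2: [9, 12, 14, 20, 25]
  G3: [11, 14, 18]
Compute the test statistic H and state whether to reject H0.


Step 1: Combine all N = 12 observations and assign midranks.
sorted (value, group, rank): (9,G1,1.5), (9,G2,1.5), (11,G3,3), (12,G2,4), (13,G1,5), (14,G1,7), (14,G2,7), (14,G3,7), (16,G1,9), (18,G3,10), (20,G2,11), (25,G2,12)
Step 2: Sum ranks within each group.
R_1 = 22.5 (n_1 = 4)
R_2 = 35.5 (n_2 = 5)
R_3 = 20 (n_3 = 3)
Step 3: H = 12/(N(N+1)) * sum(R_i^2/n_i) - 3(N+1)
     = 12/(12*13) * (22.5^2/4 + 35.5^2/5 + 20^2/3) - 3*13
     = 0.076923 * 511.946 - 39
     = 0.380449.
Step 4: Ties present; correction factor C = 1 - 30/(12^3 - 12) = 0.982517. Corrected H = 0.380449 / 0.982517 = 0.387218.
Step 5: Under H0, H ~ chi^2(2); p-value = 0.823980.
Step 6: alpha = 0.05. fail to reject H0.

H = 0.3872, df = 2, p = 0.823980, fail to reject H0.


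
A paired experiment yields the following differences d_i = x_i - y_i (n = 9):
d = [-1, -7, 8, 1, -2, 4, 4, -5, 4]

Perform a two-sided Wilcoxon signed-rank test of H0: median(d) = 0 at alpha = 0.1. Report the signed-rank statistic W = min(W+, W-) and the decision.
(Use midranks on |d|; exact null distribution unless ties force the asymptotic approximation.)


Step 1: Drop any zero differences (none here) and take |d_i|.
|d| = [1, 7, 8, 1, 2, 4, 4, 5, 4]
Step 2: Midrank |d_i| (ties get averaged ranks).
ranks: |1|->1.5, |7|->8, |8|->9, |1|->1.5, |2|->3, |4|->5, |4|->5, |5|->7, |4|->5
Step 3: Attach original signs; sum ranks with positive sign and with negative sign.
W+ = 9 + 1.5 + 5 + 5 + 5 = 25.5
W- = 1.5 + 8 + 3 + 7 = 19.5
(Check: W+ + W- = 45 should equal n(n+1)/2 = 45.)
Step 4: Test statistic W = min(W+, W-) = 19.5.
Step 5: Ties in |d|, so use the tie-corrected normal approximation.
        E[W] = n(n+1)/4 = 9*10/4 = 22.5.
        Tie groups: |d|=1 (t=2), |d|=4 (t=3); sum(t^3 - t) = 30.
        Var[W] = n(n+1)(2n+1)/24 - sum(t^3-t)/48 = 1710/24 - 30/48 = 70.625.
        z = (W - E[W]) / sqrt(Var[W]) = (19.5 - 22.5) / 8.4039 = -0.3570.
        Two-sided p = 2*Phi(z) = 0.721108.
Step 6: alpha = 0.1. fail to reject H0.

W+ = 25.5, W- = 19.5, W = min = 19.5, p = 0.721108, fail to reject H0.


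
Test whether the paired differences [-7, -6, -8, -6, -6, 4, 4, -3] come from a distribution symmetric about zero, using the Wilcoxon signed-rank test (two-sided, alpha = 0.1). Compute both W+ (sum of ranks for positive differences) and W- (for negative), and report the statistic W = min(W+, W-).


Step 1: Drop any zero differences (none here) and take |d_i|.
|d| = [7, 6, 8, 6, 6, 4, 4, 3]
Step 2: Midrank |d_i| (ties get averaged ranks).
ranks: |7|->7, |6|->5, |8|->8, |6|->5, |6|->5, |4|->2.5, |4|->2.5, |3|->1
Step 3: Attach original signs; sum ranks with positive sign and with negative sign.
W+ = 2.5 + 2.5 = 5
W- = 7 + 5 + 8 + 5 + 5 + 1 = 31
(Check: W+ + W- = 36 should equal n(n+1)/2 = 36.)
Step 4: Test statistic W = min(W+, W-) = 5.
Step 5: Ties in |d|, so use the tie-corrected normal approximation.
        E[W] = n(n+1)/4 = 8*9/4 = 18.
        Tie groups: |d|=4 (t=2), |d|=6 (t=3); sum(t^3 - t) = 30.
        Var[W] = n(n+1)(2n+1)/24 - sum(t^3-t)/48 = 1224/24 - 30/48 = 50.375.
        z = (W - E[W]) / sqrt(Var[W]) = (5 - 18) / 7.0975 = -1.8316.
        Two-sided p = 2*Phi(z) = 0.067008.
Step 6: alpha = 0.1. reject H0.

W+ = 5, W- = 31, W = min = 5, p = 0.067008, reject H0.
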